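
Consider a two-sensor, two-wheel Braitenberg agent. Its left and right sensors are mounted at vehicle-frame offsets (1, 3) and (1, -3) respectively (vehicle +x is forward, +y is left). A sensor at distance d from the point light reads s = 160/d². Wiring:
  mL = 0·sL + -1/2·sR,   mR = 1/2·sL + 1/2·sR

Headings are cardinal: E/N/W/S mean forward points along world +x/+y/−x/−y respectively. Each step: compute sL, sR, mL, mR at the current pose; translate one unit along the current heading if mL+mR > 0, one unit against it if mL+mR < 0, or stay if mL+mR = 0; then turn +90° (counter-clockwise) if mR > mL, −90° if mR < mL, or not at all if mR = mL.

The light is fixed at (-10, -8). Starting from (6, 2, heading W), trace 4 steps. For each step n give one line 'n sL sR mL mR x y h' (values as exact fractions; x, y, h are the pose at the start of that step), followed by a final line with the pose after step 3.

0 80/137 80/197 -40/197 13360/26989 6 2 W
1 32/81 32/45 -16/45 224/405 5 2 S
2 2/5 40/73 -20/73 173/365 5 1 E
3 160/269 160/461 -80/461 58400/124009 6 1 N
final 6 2 W

n=0: pose=(6,2,W); sL=80/137, sR=80/197; mL=-40/197, mR=13360/26989; mL+mR=40/137 → advance +1; mR−mL=18840/26989 → turn +1·90°
n=1: pose=(5,2,S); sL=32/81, sR=32/45; mL=-16/45, mR=224/405; mL+mR=16/81 → advance +1; mR−mL=368/405 → turn +1·90°
n=2: pose=(5,1,E); sL=2/5, sR=40/73; mL=-20/73, mR=173/365; mL+mR=1/5 → advance +1; mR−mL=273/365 → turn +1·90°
n=3: pose=(6,1,N); sL=160/269, sR=160/461; mL=-80/461, mR=58400/124009; mL+mR=80/269 → advance +1; mR−mL=79920/124009 → turn +1·90°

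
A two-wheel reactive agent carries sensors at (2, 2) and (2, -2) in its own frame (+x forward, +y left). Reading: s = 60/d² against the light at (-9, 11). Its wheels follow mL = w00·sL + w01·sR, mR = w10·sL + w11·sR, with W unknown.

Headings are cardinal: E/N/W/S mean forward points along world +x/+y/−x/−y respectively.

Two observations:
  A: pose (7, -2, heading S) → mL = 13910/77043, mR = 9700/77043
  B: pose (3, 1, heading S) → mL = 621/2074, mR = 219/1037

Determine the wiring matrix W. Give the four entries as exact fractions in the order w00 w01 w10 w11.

1 1/2 1/2 1/2

obs A: pose=(7,-2,S) → sL=20/183, sR=60/421, mL=13910/77043, mR=9700/77043
obs B: pose=(3,1,S) → sL=3/17, sR=15/61, mL=621/2074, mR=219/1037
sensor matrix S = [[20/183, 60/421], [3/17, 15/61]]; det S = 45920/26631197
solve [mL_A; mL_B] = S·[w00; w01] and [mR_A; mR_B] = S·[w10; w11]:
  w00 = 1, w01 = 1/2, w10 = 1/2, w11 = 1/2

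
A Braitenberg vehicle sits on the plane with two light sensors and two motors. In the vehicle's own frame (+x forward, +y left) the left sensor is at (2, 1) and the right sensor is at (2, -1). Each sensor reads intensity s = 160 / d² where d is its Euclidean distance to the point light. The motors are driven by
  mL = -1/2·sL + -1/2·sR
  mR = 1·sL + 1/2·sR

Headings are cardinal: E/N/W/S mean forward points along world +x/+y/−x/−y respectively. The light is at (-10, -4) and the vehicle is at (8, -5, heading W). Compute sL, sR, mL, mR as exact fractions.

8/13 5/8 -129/208 193/208

left sensor world pos  = (6, -6); dL² = 260
right sensor world pos = (6, -4); dR² = 256
sL = 160/260 = 8/13
sR = 160/256 = 5/8
mL = -1/2·sL + -1/2·sR = -129/208
mR = 1·sL + 1/2·sR = 193/208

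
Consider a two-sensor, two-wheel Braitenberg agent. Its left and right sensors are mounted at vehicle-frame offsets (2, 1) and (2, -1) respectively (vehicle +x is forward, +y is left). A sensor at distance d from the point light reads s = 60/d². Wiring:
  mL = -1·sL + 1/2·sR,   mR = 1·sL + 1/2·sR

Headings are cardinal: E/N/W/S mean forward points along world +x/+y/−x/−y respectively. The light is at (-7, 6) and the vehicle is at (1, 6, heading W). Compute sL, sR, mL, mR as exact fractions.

left sensor world pos  = (-1, 5); dL² = 37
right sensor world pos = (-1, 7); dR² = 37
sL = 60/37 = 60/37
sR = 60/37 = 60/37
mL = -1·sL + 1/2·sR = -30/37
mR = 1·sL + 1/2·sR = 90/37

60/37 60/37 -30/37 90/37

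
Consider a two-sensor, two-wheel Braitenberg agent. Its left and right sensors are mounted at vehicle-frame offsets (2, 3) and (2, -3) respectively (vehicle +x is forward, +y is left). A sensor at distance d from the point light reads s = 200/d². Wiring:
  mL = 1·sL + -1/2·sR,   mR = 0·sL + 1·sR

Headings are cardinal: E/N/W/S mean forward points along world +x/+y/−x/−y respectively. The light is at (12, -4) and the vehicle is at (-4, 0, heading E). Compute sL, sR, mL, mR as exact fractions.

40/49 200/197 2980/9653 200/197

left sensor world pos  = (-2, 3); dL² = 245
right sensor world pos = (-2, -3); dR² = 197
sL = 200/245 = 40/49
sR = 200/197 = 200/197
mL = 1·sL + -1/2·sR = 2980/9653
mR = 0·sL + 1·sR = 200/197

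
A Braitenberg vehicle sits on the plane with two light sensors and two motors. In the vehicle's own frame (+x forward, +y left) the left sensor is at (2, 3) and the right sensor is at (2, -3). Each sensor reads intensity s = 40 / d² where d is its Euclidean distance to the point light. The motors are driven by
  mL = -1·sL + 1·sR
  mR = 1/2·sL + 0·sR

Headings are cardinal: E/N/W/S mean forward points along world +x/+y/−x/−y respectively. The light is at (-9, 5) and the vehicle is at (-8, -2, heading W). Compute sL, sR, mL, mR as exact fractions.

40/101 40/17 3360/1717 20/101

left sensor world pos  = (-10, -5); dL² = 101
right sensor world pos = (-10, 1); dR² = 17
sL = 40/101 = 40/101
sR = 40/17 = 40/17
mL = -1·sL + 1·sR = 3360/1717
mR = 1/2·sL + 0·sR = 20/101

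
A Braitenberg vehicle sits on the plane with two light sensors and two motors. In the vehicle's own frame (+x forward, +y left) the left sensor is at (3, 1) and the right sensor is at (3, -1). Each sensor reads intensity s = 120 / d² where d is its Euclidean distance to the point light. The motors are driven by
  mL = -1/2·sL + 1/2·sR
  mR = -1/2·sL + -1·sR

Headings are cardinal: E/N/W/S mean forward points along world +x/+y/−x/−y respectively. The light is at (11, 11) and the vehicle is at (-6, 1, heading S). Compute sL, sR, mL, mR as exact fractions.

left sensor world pos  = (-5, -2); dL² = 425
right sensor world pos = (-7, -2); dR² = 493
sL = 120/425 = 24/85
sR = 120/493 = 120/493
mL = -1/2·sL + 1/2·sR = -48/2465
mR = -1/2·sL + -1·sR = -948/2465

24/85 120/493 -48/2465 -948/2465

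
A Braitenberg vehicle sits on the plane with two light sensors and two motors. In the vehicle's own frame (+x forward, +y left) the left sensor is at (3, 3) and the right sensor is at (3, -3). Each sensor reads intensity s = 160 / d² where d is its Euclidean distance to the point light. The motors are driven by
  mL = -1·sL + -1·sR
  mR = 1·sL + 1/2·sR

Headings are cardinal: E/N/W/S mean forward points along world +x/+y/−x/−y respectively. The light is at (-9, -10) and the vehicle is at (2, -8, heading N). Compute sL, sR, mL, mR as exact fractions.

left sensor world pos  = (-1, -5); dL² = 89
right sensor world pos = (5, -5); dR² = 221
sL = 160/89 = 160/89
sR = 160/221 = 160/221
mL = -1·sL + -1·sR = -49600/19669
mR = 1·sL + 1/2·sR = 42480/19669

160/89 160/221 -49600/19669 42480/19669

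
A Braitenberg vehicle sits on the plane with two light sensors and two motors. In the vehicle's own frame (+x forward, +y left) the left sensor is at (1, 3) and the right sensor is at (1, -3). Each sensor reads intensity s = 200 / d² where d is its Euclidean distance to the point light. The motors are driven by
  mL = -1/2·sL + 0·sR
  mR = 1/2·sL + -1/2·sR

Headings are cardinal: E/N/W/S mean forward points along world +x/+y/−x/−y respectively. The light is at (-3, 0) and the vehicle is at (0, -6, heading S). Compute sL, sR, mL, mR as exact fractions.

40/17 200/49 -20/17 -720/833

left sensor world pos  = (3, -7); dL² = 85
right sensor world pos = (-3, -7); dR² = 49
sL = 200/85 = 40/17
sR = 200/49 = 200/49
mL = -1/2·sL + 0·sR = -20/17
mR = 1/2·sL + -1/2·sR = -720/833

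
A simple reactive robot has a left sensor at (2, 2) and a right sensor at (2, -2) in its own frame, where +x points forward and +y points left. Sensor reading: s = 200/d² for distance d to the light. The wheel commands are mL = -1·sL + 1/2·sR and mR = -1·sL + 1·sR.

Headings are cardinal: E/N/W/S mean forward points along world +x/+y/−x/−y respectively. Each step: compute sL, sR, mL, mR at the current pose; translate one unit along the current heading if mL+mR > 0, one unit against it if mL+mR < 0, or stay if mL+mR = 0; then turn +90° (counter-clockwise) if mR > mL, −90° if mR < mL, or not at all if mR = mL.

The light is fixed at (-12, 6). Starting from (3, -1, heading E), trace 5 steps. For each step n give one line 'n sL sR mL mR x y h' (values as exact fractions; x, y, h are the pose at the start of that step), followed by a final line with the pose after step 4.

n=0: pose=(3,-1,E); sL=100/157, sR=20/37; mL=-2130/5809, mR=-560/5809; mL+mR=-2690/5809 → advance -1; mR−mL=10/37 → turn +1·90°
n=1: pose=(2,-1,N); sL=200/169, sR=200/281; mL=-39300/47489, mR=-22400/47489; mL+mR=-61700/47489 → advance -1; mR−mL=100/281 → turn +1·90°
n=2: pose=(2,-2,W); sL=50/61, sR=10/9; mL=-145/549, mR=160/549; mL+mR=5/183 → advance +1; mR−mL=5/9 → turn +1·90°
n=3: pose=(1,-2,S); sL=8/13, sR=200/221; mL=-36/221, mR=64/221; mL+mR=28/221 → advance +1; mR−mL=100/221 → turn +1·90°
n=4: pose=(1,-3,E); sL=100/137, sR=100/173; mL=-10450/23701, mR=-3600/23701; mL+mR=-14050/23701 → advance -1; mR−mL=50/173 → turn +1·90°

0 100/157 20/37 -2130/5809 -560/5809 3 -1 E
1 200/169 200/281 -39300/47489 -22400/47489 2 -1 N
2 50/61 10/9 -145/549 160/549 2 -2 W
3 8/13 200/221 -36/221 64/221 1 -2 S
4 100/137 100/173 -10450/23701 -3600/23701 1 -3 E
final 0 -3 N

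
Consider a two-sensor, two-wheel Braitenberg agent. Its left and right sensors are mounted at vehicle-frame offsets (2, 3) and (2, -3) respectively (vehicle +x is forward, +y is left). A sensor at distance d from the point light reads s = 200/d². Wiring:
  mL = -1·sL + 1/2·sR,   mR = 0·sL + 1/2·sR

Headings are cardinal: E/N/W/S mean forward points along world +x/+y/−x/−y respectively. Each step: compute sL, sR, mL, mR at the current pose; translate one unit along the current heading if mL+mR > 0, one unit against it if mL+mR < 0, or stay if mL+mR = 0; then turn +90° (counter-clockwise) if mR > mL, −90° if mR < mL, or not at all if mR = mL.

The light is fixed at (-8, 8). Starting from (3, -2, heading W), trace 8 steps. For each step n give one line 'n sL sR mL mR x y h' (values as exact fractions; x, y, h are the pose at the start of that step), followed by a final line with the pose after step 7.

n=0: pose=(3,-2,W); sL=4/5, sR=20/13; mL=-2/65, mR=10/13; mL+mR=48/65 → advance +1; mR−mL=4/5 → turn +1·90°
n=1: pose=(2,-2,S); sL=200/313, sR=200/193; mL=-7300/60409, mR=100/193; mL+mR=24000/60409 → advance +1; mR−mL=200/313 → turn +1·90°
n=2: pose=(2,-3,E); sL=25/26, sR=10/17; mL=-295/442, mR=5/17; mL+mR=-165/442 → advance -1; mR−mL=25/26 → turn +1·90°
n=3: pose=(1,-3,N); sL=200/117, sR=8/9; mL=-148/117, mR=4/9; mL+mR=-32/39 → advance -1; mR−mL=200/117 → turn +1·90°
n=4: pose=(1,-4,W); sL=100/137, sR=20/13; mL=70/1781, mR=10/13; mL+mR=1440/1781 → advance +1; mR−mL=100/137 → turn +1·90°
n=5: pose=(0,-4,S); sL=200/317, sR=200/221; mL=-12500/70057, mR=100/221; mL+mR=19200/70057 → advance +1; mR−mL=200/317 → turn +1·90°
n=6: pose=(0,-5,E); sL=1, sR=50/89; mL=-64/89, mR=25/89; mL+mR=-39/89 → advance -1; mR−mL=1 → turn +1·90°
n=7: pose=(-1,-5,N); sL=200/137, sR=200/221; mL=-30500/30277, mR=100/221; mL+mR=-16800/30277 → advance -1; mR−mL=200/137 → turn +1·90°

0 4/5 20/13 -2/65 10/13 3 -2 W
1 200/313 200/193 -7300/60409 100/193 2 -2 S
2 25/26 10/17 -295/442 5/17 2 -3 E
3 200/117 8/9 -148/117 4/9 1 -3 N
4 100/137 20/13 70/1781 10/13 1 -4 W
5 200/317 200/221 -12500/70057 100/221 0 -4 S
6 1 50/89 -64/89 25/89 0 -5 E
7 200/137 200/221 -30500/30277 100/221 -1 -5 N
final -1 -6 W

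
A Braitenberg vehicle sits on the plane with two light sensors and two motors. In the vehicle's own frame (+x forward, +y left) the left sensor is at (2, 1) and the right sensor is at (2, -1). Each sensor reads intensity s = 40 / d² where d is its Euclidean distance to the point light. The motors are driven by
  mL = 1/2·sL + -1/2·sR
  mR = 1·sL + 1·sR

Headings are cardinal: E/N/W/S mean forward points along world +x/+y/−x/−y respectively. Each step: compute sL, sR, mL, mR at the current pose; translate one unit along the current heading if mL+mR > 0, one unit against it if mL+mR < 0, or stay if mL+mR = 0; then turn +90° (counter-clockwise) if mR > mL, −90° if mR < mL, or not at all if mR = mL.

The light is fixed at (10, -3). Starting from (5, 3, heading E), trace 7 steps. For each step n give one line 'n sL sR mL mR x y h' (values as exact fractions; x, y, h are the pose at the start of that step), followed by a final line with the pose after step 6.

n=0: pose=(5,3,E); sL=20/29, sR=20/17; mL=-120/493, mR=920/493; mL+mR=800/493 → advance +1; mR−mL=1040/493 → turn +1·90°
n=1: pose=(6,3,N); sL=40/89, sR=40/73; mL=-320/6497, mR=6480/6497; mL+mR=6160/6497 → advance +1; mR−mL=6800/6497 → turn +1·90°
n=2: pose=(6,4,W); sL=5/9, sR=2/5; mL=7/90, mR=43/45; mL+mR=31/30 → advance +1; mR−mL=79/90 → turn +1·90°
n=3: pose=(5,4,S); sL=40/41, sR=40/61; mL=400/2501, mR=4080/2501; mL+mR=4480/2501 → advance +1; mR−mL=3680/2501 → turn +1·90°
n=4: pose=(5,3,E); sL=20/29, sR=20/17; mL=-120/493, mR=920/493; mL+mR=800/493 → advance +1; mR−mL=1040/493 → turn +1·90°
n=5: pose=(6,3,N); sL=40/89, sR=40/73; mL=-320/6497, mR=6480/6497; mL+mR=6160/6497 → advance +1; mR−mL=6800/6497 → turn +1·90°
n=6: pose=(6,4,W); sL=5/9, sR=2/5; mL=7/90, mR=43/45; mL+mR=31/30 → advance +1; mR−mL=79/90 → turn +1·90°

0 20/29 20/17 -120/493 920/493 5 3 E
1 40/89 40/73 -320/6497 6480/6497 6 3 N
2 5/9 2/5 7/90 43/45 6 4 W
3 40/41 40/61 400/2501 4080/2501 5 4 S
4 20/29 20/17 -120/493 920/493 5 3 E
5 40/89 40/73 -320/6497 6480/6497 6 3 N
6 5/9 2/5 7/90 43/45 6 4 W
final 5 4 S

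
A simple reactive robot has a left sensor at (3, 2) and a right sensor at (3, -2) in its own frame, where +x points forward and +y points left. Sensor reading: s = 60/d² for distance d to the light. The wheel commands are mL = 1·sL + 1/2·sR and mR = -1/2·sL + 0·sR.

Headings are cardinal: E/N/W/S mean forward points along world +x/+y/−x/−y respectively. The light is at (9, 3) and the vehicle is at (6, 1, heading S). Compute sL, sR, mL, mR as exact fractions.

left sensor world pos  = (8, -2); dL² = 26
right sensor world pos = (4, -2); dR² = 50
sL = 60/26 = 30/13
sR = 60/50 = 6/5
mL = 1·sL + 1/2·sR = 189/65
mR = -1/2·sL + 0·sR = -15/13

30/13 6/5 189/65 -15/13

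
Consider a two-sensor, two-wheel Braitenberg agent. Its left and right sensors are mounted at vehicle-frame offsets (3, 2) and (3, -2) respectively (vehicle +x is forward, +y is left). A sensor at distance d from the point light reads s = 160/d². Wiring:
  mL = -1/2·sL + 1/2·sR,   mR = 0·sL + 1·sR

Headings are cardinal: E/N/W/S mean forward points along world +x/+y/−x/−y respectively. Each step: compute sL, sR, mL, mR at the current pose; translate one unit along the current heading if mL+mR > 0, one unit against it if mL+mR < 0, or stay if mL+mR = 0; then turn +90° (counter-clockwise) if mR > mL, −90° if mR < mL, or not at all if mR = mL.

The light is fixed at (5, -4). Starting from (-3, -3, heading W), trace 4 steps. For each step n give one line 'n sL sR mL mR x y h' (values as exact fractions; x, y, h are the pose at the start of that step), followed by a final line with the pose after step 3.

0 80/61 16/13 -32/793 16/13 -3 -3 W
1 160/53 32/25 -1152/1325 32/25 -4 -3 S
2 4 4 0 4 -4 -4 E
3 160/109 32/9 1024/981 32/9 -3 -4 N
final -3 -3 W

n=0: pose=(-3,-3,W); sL=80/61, sR=16/13; mL=-32/793, mR=16/13; mL+mR=944/793 → advance +1; mR−mL=1008/793 → turn +1·90°
n=1: pose=(-4,-3,S); sL=160/53, sR=32/25; mL=-1152/1325, mR=32/25; mL+mR=544/1325 → advance +1; mR−mL=2848/1325 → turn +1·90°
n=2: pose=(-4,-4,E); sL=4, sR=4; mL=0, mR=4; mL+mR=4 → advance +1; mR−mL=4 → turn +1·90°
n=3: pose=(-3,-4,N); sL=160/109, sR=32/9; mL=1024/981, mR=32/9; mL+mR=1504/327 → advance +1; mR−mL=2464/981 → turn +1·90°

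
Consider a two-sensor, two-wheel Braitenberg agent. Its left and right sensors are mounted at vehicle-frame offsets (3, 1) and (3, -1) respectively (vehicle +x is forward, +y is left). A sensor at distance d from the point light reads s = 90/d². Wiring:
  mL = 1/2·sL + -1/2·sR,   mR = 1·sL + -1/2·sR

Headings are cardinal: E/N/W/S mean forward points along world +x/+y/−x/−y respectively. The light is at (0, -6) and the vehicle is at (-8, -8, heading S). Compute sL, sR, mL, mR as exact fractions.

left sensor world pos  = (-7, -11); dL² = 74
right sensor world pos = (-9, -11); dR² = 106
sL = 90/74 = 45/37
sR = 90/106 = 45/53
mL = 1/2·sL + -1/2·sR = 360/1961
mR = 1·sL + -1/2·sR = 3105/3922

45/37 45/53 360/1961 3105/3922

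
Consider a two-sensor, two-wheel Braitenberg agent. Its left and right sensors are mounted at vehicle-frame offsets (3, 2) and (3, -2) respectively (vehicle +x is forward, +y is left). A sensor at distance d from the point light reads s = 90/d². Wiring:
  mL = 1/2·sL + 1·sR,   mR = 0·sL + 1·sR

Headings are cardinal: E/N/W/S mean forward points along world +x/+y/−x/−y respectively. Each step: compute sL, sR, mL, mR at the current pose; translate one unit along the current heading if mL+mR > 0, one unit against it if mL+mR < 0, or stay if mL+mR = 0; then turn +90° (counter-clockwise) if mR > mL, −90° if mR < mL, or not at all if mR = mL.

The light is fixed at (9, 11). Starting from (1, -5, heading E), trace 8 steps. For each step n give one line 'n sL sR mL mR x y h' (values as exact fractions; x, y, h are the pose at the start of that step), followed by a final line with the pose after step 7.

0 90/221 90/349 35595/77129 90/349 1 -5 E
1 45/193 45/221 27315/85306 45/221 2 -5 S
2 90/461 18/65 11223/29965 18/65 2 -6 W
3 45/148 45/116 4635/8584 45/116 1 -6 N
4 90/221 90/349 35595/77129 90/349 1 -5 E
5 45/193 45/221 27315/85306 45/221 2 -5 S
6 90/461 18/65 11223/29965 18/65 2 -6 W
7 45/148 45/116 4635/8584 45/116 1 -6 N
final 1 -5 E

n=0: pose=(1,-5,E); sL=90/221, sR=90/349; mL=35595/77129, mR=90/349; mL+mR=55485/77129 → advance +1; mR−mL=-45/221 → turn -1·90°
n=1: pose=(2,-5,S); sL=45/193, sR=45/221; mL=27315/85306, mR=45/221; mL+mR=44685/85306 → advance +1; mR−mL=-45/386 → turn -1·90°
n=2: pose=(2,-6,W); sL=90/461, sR=18/65; mL=11223/29965, mR=18/65; mL+mR=19521/29965 → advance +1; mR−mL=-45/461 → turn -1·90°
n=3: pose=(1,-6,N); sL=45/148, sR=45/116; mL=4635/8584, mR=45/116; mL+mR=7965/8584 → advance +1; mR−mL=-45/296 → turn -1·90°
n=4: pose=(1,-5,E); sL=90/221, sR=90/349; mL=35595/77129, mR=90/349; mL+mR=55485/77129 → advance +1; mR−mL=-45/221 → turn -1·90°
n=5: pose=(2,-5,S); sL=45/193, sR=45/221; mL=27315/85306, mR=45/221; mL+mR=44685/85306 → advance +1; mR−mL=-45/386 → turn -1·90°
n=6: pose=(2,-6,W); sL=90/461, sR=18/65; mL=11223/29965, mR=18/65; mL+mR=19521/29965 → advance +1; mR−mL=-45/461 → turn -1·90°
n=7: pose=(1,-6,N); sL=45/148, sR=45/116; mL=4635/8584, mR=45/116; mL+mR=7965/8584 → advance +1; mR−mL=-45/296 → turn -1·90°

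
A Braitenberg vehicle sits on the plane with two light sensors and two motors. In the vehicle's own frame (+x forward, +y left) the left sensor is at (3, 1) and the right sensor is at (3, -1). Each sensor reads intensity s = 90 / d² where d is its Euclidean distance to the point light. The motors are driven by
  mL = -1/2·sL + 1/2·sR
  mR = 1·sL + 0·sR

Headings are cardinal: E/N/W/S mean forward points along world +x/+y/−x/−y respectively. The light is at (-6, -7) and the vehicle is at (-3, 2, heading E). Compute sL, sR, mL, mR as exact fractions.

45/68 9/10 81/680 45/68

left sensor world pos  = (0, 3); dL² = 136
right sensor world pos = (0, 1); dR² = 100
sL = 90/136 = 45/68
sR = 90/100 = 9/10
mL = -1/2·sL + 1/2·sR = 81/680
mR = 1·sL + 0·sR = 45/68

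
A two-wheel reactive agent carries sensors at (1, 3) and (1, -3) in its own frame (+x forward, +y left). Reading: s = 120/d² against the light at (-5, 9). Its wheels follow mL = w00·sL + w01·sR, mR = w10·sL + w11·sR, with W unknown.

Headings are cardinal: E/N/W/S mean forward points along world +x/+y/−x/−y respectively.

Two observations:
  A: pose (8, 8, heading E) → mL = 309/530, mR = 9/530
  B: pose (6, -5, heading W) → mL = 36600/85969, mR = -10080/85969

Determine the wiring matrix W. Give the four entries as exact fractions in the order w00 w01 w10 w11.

1/2 1/2 1/2 -1/2

obs A: pose=(8,8,E) → sL=3/5, sR=30/53, mL=309/530, mR=9/530
obs B: pose=(6,-5,W) → sL=120/389, sR=120/221, mL=36600/85969, mR=-10080/85969
sensor matrix S = [[3/5, 30/53], [120/389, 120/221]]; det S = 688824/4556357
solve [mL_A; mL_B] = S·[w00; w01] and [mR_A; mR_B] = S·[w10; w11]:
  w00 = 1/2, w01 = 1/2, w10 = 1/2, w11 = -1/2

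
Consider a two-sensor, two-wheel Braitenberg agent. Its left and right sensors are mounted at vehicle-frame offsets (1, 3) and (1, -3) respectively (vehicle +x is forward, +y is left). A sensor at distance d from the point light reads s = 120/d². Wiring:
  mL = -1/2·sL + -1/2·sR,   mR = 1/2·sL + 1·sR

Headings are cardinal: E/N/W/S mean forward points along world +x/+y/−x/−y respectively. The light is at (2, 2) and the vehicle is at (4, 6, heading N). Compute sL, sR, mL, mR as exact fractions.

left sensor world pos  = (1, 7); dL² = 26
right sensor world pos = (7, 7); dR² = 50
sL = 120/26 = 60/13
sR = 120/50 = 12/5
mL = -1/2·sL + -1/2·sR = -228/65
mR = 1/2·sL + 1·sR = 306/65

60/13 12/5 -228/65 306/65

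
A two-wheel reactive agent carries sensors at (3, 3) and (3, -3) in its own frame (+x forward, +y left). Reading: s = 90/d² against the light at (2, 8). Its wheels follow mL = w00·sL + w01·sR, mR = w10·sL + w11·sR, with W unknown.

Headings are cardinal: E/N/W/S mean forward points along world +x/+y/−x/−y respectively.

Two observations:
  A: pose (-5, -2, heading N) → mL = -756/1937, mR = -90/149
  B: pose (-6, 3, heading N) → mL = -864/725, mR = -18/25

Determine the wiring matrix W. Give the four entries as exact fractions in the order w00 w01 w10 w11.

1/2 -1/2 -1 0

obs A: pose=(-5,-2,N) → sL=90/149, sR=18/13, mL=-756/1937, mR=-90/149
obs B: pose=(-6,3,N) → sL=18/25, sR=90/29, mL=-864/725, mR=-18/25
sensor matrix S = [[90/149, 18/13], [18/25, 90/29]]; det S = 1232496/1404325
solve [mL_A; mL_B] = S·[w00; w01] and [mR_A; mR_B] = S·[w10; w11]:
  w00 = 1/2, w01 = -1/2, w10 = -1, w11 = 0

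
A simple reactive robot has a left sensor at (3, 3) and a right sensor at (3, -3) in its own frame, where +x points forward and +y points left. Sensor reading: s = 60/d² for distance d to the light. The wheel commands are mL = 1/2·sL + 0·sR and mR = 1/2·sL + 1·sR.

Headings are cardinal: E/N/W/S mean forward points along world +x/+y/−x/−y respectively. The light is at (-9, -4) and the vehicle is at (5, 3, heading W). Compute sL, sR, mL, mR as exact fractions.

left sensor world pos  = (2, 0); dL² = 137
right sensor world pos = (2, 6); dR² = 221
sL = 60/137 = 60/137
sR = 60/221 = 60/221
mL = 1/2·sL + 0·sR = 30/137
mR = 1/2·sL + 1·sR = 14850/30277

60/137 60/221 30/137 14850/30277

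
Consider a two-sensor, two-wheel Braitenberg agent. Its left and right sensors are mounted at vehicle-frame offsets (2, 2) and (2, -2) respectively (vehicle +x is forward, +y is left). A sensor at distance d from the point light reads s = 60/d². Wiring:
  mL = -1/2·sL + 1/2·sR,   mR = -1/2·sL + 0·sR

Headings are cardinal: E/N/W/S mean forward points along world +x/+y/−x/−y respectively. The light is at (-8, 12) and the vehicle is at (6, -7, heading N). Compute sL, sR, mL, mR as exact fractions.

left sensor world pos  = (4, -5); dL² = 433
right sensor world pos = (8, -5); dR² = 545
sL = 60/433 = 60/433
sR = 60/545 = 12/109
mL = -1/2·sL + 1/2·sR = -672/47197
mR = -1/2·sL + 0·sR = -30/433

60/433 12/109 -672/47197 -30/433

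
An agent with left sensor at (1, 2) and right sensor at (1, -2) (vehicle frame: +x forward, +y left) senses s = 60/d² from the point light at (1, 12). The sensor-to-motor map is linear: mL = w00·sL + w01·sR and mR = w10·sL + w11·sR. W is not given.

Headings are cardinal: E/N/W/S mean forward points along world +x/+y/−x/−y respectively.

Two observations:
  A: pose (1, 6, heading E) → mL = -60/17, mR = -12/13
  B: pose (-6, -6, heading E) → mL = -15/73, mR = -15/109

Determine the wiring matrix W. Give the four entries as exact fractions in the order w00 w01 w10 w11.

-1 0 0 -1

obs A: pose=(1,6,E) → sL=60/17, sR=12/13, mL=-60/17, mR=-12/13
obs B: pose=(-6,-6,E) → sL=15/73, sR=15/109, mL=-15/73, mR=-15/109
sensor matrix S = [[60/17, 12/13], [15/73, 15/109]]; det S = 520560/1758497
solve [mL_A; mL_B] = S·[w00; w01] and [mR_A; mR_B] = S·[w10; w11]:
  w00 = -1, w01 = 0, w10 = 0, w11 = -1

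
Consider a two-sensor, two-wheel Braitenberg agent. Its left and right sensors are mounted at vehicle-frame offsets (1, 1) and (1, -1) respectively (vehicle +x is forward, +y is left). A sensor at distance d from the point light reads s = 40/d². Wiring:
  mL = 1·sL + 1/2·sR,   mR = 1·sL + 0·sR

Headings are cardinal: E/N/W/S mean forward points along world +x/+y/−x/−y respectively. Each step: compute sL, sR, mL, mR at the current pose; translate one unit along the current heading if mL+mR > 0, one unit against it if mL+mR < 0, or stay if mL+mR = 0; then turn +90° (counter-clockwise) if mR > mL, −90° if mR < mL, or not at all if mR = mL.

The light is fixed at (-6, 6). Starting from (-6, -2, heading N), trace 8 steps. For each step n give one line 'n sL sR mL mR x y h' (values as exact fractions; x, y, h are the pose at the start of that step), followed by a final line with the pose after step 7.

0 4/5 4/5 6/5 4/5 -6 -2 N
1 40/37 8/13 668/481 40/37 -6 -1 E
2 10/17 5/8 245/272 10/17 -5 -1 S
3 40/81 40/49 3580/3969 40/81 -5 -2 W
4 4/5 4/5 6/5 4/5 -6 -2 N
5 40/37 8/13 668/481 40/37 -6 -1 E
6 10/17 5/8 245/272 10/17 -5 -1 S
7 40/81 40/49 3580/3969 40/81 -5 -2 W
final -6 -2 N

n=0: pose=(-6,-2,N); sL=4/5, sR=4/5; mL=6/5, mR=4/5; mL+mR=2 → advance +1; mR−mL=-2/5 → turn -1·90°
n=1: pose=(-6,-1,E); sL=40/37, sR=8/13; mL=668/481, mR=40/37; mL+mR=1188/481 → advance +1; mR−mL=-4/13 → turn -1·90°
n=2: pose=(-5,-1,S); sL=10/17, sR=5/8; mL=245/272, mR=10/17; mL+mR=405/272 → advance +1; mR−mL=-5/16 → turn -1·90°
n=3: pose=(-5,-2,W); sL=40/81, sR=40/49; mL=3580/3969, mR=40/81; mL+mR=5540/3969 → advance +1; mR−mL=-20/49 → turn -1·90°
n=4: pose=(-6,-2,N); sL=4/5, sR=4/5; mL=6/5, mR=4/5; mL+mR=2 → advance +1; mR−mL=-2/5 → turn -1·90°
n=5: pose=(-6,-1,E); sL=40/37, sR=8/13; mL=668/481, mR=40/37; mL+mR=1188/481 → advance +1; mR−mL=-4/13 → turn -1·90°
n=6: pose=(-5,-1,S); sL=10/17, sR=5/8; mL=245/272, mR=10/17; mL+mR=405/272 → advance +1; mR−mL=-5/16 → turn -1·90°
n=7: pose=(-5,-2,W); sL=40/81, sR=40/49; mL=3580/3969, mR=40/81; mL+mR=5540/3969 → advance +1; mR−mL=-20/49 → turn -1·90°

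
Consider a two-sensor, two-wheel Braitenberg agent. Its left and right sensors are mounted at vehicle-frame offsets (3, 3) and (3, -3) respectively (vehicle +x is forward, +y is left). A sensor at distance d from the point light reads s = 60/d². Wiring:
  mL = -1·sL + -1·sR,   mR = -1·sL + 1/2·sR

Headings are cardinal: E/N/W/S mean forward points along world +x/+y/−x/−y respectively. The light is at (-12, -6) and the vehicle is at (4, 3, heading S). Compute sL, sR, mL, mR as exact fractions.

60/397 12/41 -7224/16277 -78/16277

left sensor world pos  = (7, 0); dL² = 397
right sensor world pos = (1, 0); dR² = 205
sL = 60/397 = 60/397
sR = 60/205 = 12/41
mL = -1·sL + -1·sR = -7224/16277
mR = -1·sL + 1/2·sR = -78/16277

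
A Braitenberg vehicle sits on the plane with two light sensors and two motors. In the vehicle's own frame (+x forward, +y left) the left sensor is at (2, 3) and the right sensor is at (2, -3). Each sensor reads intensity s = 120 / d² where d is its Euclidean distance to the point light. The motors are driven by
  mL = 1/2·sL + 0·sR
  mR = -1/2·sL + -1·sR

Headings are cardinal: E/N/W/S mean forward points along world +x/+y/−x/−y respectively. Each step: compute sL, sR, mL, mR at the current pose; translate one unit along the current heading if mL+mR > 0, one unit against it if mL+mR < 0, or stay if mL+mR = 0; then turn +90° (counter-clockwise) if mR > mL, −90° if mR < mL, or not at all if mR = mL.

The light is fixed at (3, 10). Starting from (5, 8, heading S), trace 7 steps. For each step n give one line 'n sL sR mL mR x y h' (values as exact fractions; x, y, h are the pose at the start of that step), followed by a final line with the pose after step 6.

0 120/41 120/17 60/41 -5940/697 5 8 S
1 15/2 30 15/4 -135/4 5 9 W
2 120 120/37 60 -2340/37 6 9 N
3 60/13 12/5 30/13 -306/65 6 8 E
4 120/41 120/17 60/41 -5940/697 5 8 S
5 15/2 30 15/4 -135/4 5 9 W
6 120 120/37 60 -2340/37 6 9 N
final 6 8 E

n=0: pose=(5,8,S); sL=120/41, sR=120/17; mL=60/41, mR=-5940/697; mL+mR=-120/17 → advance -1; mR−mL=-6960/697 → turn -1·90°
n=1: pose=(5,9,W); sL=15/2, sR=30; mL=15/4, mR=-135/4; mL+mR=-30 → advance -1; mR−mL=-75/2 → turn -1·90°
n=2: pose=(6,9,N); sL=120, sR=120/37; mL=60, mR=-2340/37; mL+mR=-120/37 → advance -1; mR−mL=-4560/37 → turn -1·90°
n=3: pose=(6,8,E); sL=60/13, sR=12/5; mL=30/13, mR=-306/65; mL+mR=-12/5 → advance -1; mR−mL=-456/65 → turn -1·90°
n=4: pose=(5,8,S); sL=120/41, sR=120/17; mL=60/41, mR=-5940/697; mL+mR=-120/17 → advance -1; mR−mL=-6960/697 → turn -1·90°
n=5: pose=(5,9,W); sL=15/2, sR=30; mL=15/4, mR=-135/4; mL+mR=-30 → advance -1; mR−mL=-75/2 → turn -1·90°
n=6: pose=(6,9,N); sL=120, sR=120/37; mL=60, mR=-2340/37; mL+mR=-120/37 → advance -1; mR−mL=-4560/37 → turn -1·90°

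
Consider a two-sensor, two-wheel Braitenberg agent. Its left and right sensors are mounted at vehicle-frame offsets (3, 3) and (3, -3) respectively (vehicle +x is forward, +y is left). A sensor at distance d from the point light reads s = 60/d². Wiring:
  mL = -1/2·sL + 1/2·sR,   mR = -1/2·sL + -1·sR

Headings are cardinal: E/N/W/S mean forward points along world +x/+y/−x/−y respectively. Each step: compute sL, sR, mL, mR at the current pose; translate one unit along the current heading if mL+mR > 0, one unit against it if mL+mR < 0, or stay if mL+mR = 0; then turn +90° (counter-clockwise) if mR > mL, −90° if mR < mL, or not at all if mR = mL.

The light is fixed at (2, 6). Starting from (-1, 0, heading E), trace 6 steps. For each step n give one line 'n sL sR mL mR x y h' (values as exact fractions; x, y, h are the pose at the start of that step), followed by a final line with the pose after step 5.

0 20/3 20/27 -80/27 -110/27 -1 0 E
1 30/41 6/13 -72/533 -441/533 -2 0 S
2 60/113 60/53 1800/5989 -8370/5989 -2 1 W
3 3/2 15 27/4 -63/4 -1 1 N
4 20/3 20/27 -80/27 -110/27 -1 0 E
5 30/41 6/13 -72/533 -441/533 -2 0 S
final -2 1 W

n=0: pose=(-1,0,E); sL=20/3, sR=20/27; mL=-80/27, mR=-110/27; mL+mR=-190/27 → advance -1; mR−mL=-10/9 → turn -1·90°
n=1: pose=(-2,0,S); sL=30/41, sR=6/13; mL=-72/533, mR=-441/533; mL+mR=-513/533 → advance -1; mR−mL=-9/13 → turn -1·90°
n=2: pose=(-2,1,W); sL=60/113, sR=60/53; mL=1800/5989, mR=-8370/5989; mL+mR=-6570/5989 → advance -1; mR−mL=-90/53 → turn -1·90°
n=3: pose=(-1,1,N); sL=3/2, sR=15; mL=27/4, mR=-63/4; mL+mR=-9 → advance -1; mR−mL=-45/2 → turn -1·90°
n=4: pose=(-1,0,E); sL=20/3, sR=20/27; mL=-80/27, mR=-110/27; mL+mR=-190/27 → advance -1; mR−mL=-10/9 → turn -1·90°
n=5: pose=(-2,0,S); sL=30/41, sR=6/13; mL=-72/533, mR=-441/533; mL+mR=-513/533 → advance -1; mR−mL=-9/13 → turn -1·90°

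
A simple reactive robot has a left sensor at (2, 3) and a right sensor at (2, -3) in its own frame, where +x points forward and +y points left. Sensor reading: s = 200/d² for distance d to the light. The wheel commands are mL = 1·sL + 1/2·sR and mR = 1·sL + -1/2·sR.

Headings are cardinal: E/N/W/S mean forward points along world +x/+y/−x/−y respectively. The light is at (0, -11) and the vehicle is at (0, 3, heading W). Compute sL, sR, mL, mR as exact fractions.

8/5 200/293 2844/1465 1844/1465

left sensor world pos  = (-2, 0); dL² = 125
right sensor world pos = (-2, 6); dR² = 293
sL = 200/125 = 8/5
sR = 200/293 = 200/293
mL = 1·sL + 1/2·sR = 2844/1465
mR = 1·sL + -1/2·sR = 1844/1465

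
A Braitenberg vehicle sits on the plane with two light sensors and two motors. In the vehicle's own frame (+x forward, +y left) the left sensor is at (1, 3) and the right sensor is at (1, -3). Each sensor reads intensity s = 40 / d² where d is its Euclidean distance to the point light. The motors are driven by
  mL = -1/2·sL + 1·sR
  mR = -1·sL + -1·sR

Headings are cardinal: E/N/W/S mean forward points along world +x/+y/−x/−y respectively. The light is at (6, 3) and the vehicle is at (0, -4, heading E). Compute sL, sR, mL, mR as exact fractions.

40/41 8/25 -172/1025 -1328/1025

left sensor world pos  = (1, -1); dL² = 41
right sensor world pos = (1, -7); dR² = 125
sL = 40/41 = 40/41
sR = 40/125 = 8/25
mL = -1/2·sL + 1·sR = -172/1025
mR = -1·sL + -1·sR = -1328/1025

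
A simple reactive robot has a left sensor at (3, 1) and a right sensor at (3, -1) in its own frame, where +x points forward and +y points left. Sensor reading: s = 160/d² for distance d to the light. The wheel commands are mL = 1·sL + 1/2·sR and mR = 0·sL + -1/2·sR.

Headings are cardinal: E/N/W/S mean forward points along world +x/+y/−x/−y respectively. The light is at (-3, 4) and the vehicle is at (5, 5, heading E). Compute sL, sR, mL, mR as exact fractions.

left sensor world pos  = (8, 6); dL² = 125
right sensor world pos = (8, 4); dR² = 121
sL = 160/125 = 32/25
sR = 160/121 = 160/121
mL = 1·sL + 1/2·sR = 5872/3025
mR = 0·sL + -1/2·sR = -80/121

32/25 160/121 5872/3025 -80/121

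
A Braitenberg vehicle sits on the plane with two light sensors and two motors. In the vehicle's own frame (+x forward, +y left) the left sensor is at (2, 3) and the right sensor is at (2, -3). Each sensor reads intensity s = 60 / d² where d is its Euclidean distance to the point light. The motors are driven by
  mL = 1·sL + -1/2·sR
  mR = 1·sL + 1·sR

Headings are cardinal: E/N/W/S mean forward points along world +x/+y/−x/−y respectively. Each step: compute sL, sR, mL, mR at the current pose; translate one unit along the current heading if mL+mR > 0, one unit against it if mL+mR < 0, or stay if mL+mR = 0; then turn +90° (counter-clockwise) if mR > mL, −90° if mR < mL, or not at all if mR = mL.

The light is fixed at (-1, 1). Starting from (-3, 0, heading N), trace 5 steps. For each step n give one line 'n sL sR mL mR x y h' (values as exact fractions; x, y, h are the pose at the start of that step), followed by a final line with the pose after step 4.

n=0: pose=(-3,0,N); sL=30/13, sR=30; mL=-165/13, mR=420/13; mL+mR=255/13 → advance +1; mR−mL=45 → turn +1·90°
n=1: pose=(-3,1,W); sL=12/5, sR=12/5; mL=6/5, mR=24/5; mL+mR=6 → advance +1; mR−mL=18/5 → turn +1·90°
n=2: pose=(-4,1,S); sL=15, sR=3/2; mL=57/4, mR=33/2; mL+mR=123/4 → advance +1; mR−mL=9/4 → turn +1·90°
n=3: pose=(-4,0,E); sL=12, sR=60/17; mL=174/17, mR=264/17; mL+mR=438/17 → advance +1; mR−mL=90/17 → turn +1·90°
n=4: pose=(-3,0,N); sL=30/13, sR=30; mL=-165/13, mR=420/13; mL+mR=255/13 → advance +1; mR−mL=45 → turn +1·90°

0 30/13 30 -165/13 420/13 -3 0 N
1 12/5 12/5 6/5 24/5 -3 1 W
2 15 3/2 57/4 33/2 -4 1 S
3 12 60/17 174/17 264/17 -4 0 E
4 30/13 30 -165/13 420/13 -3 0 N
final -3 1 W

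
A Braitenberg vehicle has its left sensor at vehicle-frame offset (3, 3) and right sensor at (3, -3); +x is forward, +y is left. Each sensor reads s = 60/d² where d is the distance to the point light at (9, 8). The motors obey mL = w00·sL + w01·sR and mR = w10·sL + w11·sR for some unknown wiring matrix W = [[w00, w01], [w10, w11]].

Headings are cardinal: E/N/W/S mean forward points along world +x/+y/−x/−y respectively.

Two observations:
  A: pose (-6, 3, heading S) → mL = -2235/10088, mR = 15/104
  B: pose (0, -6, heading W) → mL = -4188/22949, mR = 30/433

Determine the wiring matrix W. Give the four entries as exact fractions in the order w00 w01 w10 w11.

obs A: pose=(-6,3,S) → sL=15/52, sR=15/97, mL=-2235/10088, mR=15/104
obs B: pose=(0,-6,W) → sL=60/433, sR=12/53, mL=-4188/22949, mR=30/433
sensor matrix S = [[15/52, 15/97], [60/433, 12/53]]; det S = 1269945/28938689
solve [mL_A; mL_B] = S·[w00; w01] and [mR_A; mR_B] = S·[w10; w11]:
  w00 = -1/2, w01 = -1/2, w10 = 1/2, w11 = 0

-1/2 -1/2 1/2 0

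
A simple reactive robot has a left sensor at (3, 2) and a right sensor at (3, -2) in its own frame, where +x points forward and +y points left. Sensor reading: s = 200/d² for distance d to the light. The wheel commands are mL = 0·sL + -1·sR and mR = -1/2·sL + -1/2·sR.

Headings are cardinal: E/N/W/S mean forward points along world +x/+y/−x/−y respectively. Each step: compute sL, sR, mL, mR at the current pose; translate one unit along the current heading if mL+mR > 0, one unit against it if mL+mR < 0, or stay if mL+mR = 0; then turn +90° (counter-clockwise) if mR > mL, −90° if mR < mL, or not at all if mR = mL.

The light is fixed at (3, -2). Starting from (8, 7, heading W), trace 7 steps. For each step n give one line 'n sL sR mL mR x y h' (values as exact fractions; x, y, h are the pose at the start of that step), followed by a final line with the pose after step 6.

n=0: pose=(8,7,W); sL=200/53, sR=8/5; mL=-8/5, mR=-712/265; mL+mR=-1136/265 → advance -1; mR−mL=-288/265 → turn -1·90°
n=1: pose=(9,7,N); sL=5/4, sR=25/26; mL=-25/26, mR=-115/104; mL+mR=-215/104 → advance -1; mR−mL=-15/104 → turn -1·90°
n=2: pose=(9,6,E); sL=200/181, sR=200/117; mL=-200/117, mR=-29800/21177; mL+mR=-22000/7059 → advance -1; mR−mL=6400/21177 → turn +1·90°
n=3: pose=(8,6,N); sL=20/13, sR=20/17; mL=-20/17, mR=-300/221; mL+mR=-560/221 → advance -1; mR−mL=-40/221 → turn -1·90°
n=4: pose=(8,5,E); sL=40/29, sR=200/89; mL=-200/89, mR=-4680/2581; mL+mR=-10480/2581 → advance -1; mR−mL=1120/2581 → turn +1·90°
n=5: pose=(7,5,N); sL=25/13, sR=25/17; mL=-25/17, mR=-375/221; mL+mR=-700/221 → advance -1; mR−mL=-50/221 → turn -1·90°
n=6: pose=(7,4,E); sL=200/113, sR=40/13; mL=-40/13, mR=-3560/1469; mL+mR=-8080/1469 → advance -1; mR−mL=960/1469 → turn +1·90°

0 200/53 8/5 -8/5 -712/265 8 7 W
1 5/4 25/26 -25/26 -115/104 9 7 N
2 200/181 200/117 -200/117 -29800/21177 9 6 E
3 20/13 20/17 -20/17 -300/221 8 6 N
4 40/29 200/89 -200/89 -4680/2581 8 5 E
5 25/13 25/17 -25/17 -375/221 7 5 N
6 200/113 40/13 -40/13 -3560/1469 7 4 E
final 6 4 N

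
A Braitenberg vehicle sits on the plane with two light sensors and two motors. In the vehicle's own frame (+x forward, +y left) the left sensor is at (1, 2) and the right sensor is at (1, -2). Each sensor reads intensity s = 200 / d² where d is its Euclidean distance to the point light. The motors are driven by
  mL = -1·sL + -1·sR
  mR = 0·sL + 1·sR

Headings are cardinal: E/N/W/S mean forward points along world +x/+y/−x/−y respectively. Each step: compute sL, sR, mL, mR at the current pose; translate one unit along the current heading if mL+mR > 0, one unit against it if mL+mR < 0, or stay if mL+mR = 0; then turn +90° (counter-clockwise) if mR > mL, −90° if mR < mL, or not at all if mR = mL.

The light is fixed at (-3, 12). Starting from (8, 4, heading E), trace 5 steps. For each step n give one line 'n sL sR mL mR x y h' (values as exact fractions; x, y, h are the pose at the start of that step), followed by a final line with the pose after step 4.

n=0: pose=(8,4,E); sL=10/9, sR=50/61; mL=-1060/549, mR=50/61; mL+mR=-10/9 → advance -1; mR−mL=1510/549 → turn +1·90°
n=1: pose=(7,4,N); sL=200/113, sR=200/193; mL=-61200/21809, mR=200/193; mL+mR=-200/113 → advance -1; mR−mL=83800/21809 → turn +1·90°
n=2: pose=(7,3,W); sL=100/101, sR=20/13; mL=-3320/1313, mR=20/13; mL+mR=-100/101 → advance -1; mR−mL=5340/1313 → turn +1·90°
n=3: pose=(8,3,S); sL=200/269, sR=200/181; mL=-90000/48689, mR=200/181; mL+mR=-200/269 → advance -1; mR−mL=143800/48689 → turn +1·90°
n=4: pose=(8,4,E); sL=10/9, sR=50/61; mL=-1060/549, mR=50/61; mL+mR=-10/9 → advance -1; mR−mL=1510/549 → turn +1·90°

0 10/9 50/61 -1060/549 50/61 8 4 E
1 200/113 200/193 -61200/21809 200/193 7 4 N
2 100/101 20/13 -3320/1313 20/13 7 3 W
3 200/269 200/181 -90000/48689 200/181 8 3 S
4 10/9 50/61 -1060/549 50/61 8 4 E
final 7 4 N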